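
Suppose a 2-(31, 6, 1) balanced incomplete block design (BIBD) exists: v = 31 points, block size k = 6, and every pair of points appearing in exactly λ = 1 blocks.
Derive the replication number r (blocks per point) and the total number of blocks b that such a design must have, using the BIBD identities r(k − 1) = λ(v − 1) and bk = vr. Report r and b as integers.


Any 2-(v, k, λ) BIBD satisfies two necessary conditions:
  (i)  Each point sits in r blocks, and counting incidences through any fixed point gives r(k − 1) = λ(v − 1), so r = λ(v − 1)/(k − 1).
  (ii) Total incidences bk = vr, so b = vr/k.
Step 1: r = λ(v − 1)/(k − 1) = 1·(31 − 1)/(6 − 1) = 1·30/5 = 30/5 = 6.
Step 2: b = vr/k = 31·6/6 = 186/6 = 31.
Check integrality: r = 6 ∈ Z ✓, b = 31 ∈ Z ✓.
(These identities are necessary conditions: they determine r and b for any design with these parameters, but do not by themselves prove that one exists.)

r = 6, b = 31.


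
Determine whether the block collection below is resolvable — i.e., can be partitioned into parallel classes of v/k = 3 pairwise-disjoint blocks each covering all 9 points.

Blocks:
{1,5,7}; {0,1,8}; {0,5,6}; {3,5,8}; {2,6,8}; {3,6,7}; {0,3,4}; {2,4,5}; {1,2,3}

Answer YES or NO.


v = 9, block size k = 3, number of blocks = 9.
For resolvability, blocks must partition into parallel classes of size v/k = 3.
Total blocks must therefore be a multiple of 3: 9 = 3·3 + 0 ⇒ divisible ✓.
Consider block {0,5,6}. The only other block(s) in the collection disjoint from it are {1,2,3} — just 1 block(s). Any parallel class containing {0,5,6} would need 2 other blocks each disjoint from it, so no parallel class of size 3 can contain {0,5,6}.
Since every block must belong to some parallel class in a resolution, the collection cannot be partitioned into parallel classes.
Resolvable? NO.

NO


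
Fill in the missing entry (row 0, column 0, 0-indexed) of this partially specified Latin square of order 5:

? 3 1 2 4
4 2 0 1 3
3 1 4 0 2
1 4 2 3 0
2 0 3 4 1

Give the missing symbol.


Row 0 contains symbols [1, 2, 3, 4] — missing [0].
Column 0 contains symbols [1, 2, 3, 4] — missing [0].
The missing symbol must appear in both missing sets; intersection = [0].
Therefore the hidden value is 0.

Missing value = 0.


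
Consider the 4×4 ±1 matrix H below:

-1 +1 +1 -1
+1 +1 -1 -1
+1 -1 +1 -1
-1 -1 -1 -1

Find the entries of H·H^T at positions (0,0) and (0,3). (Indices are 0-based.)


Row 0 of H: [-1, 1, 1, -1].
Row 3 of H: [-1, -1, -1, -1].
(H·H^T)[0][0] = Σ_j H[0][j]·H[0][j] = (-1)² + (1)² + (1)² + (-1)² = 1 + 1 + 1 + 1 = 4.
(H·H^T)[0][3] = Σ_j H[0][j]·H[3][j] = (-1)·(-1) + (1)·(-1) + (1)·(-1) + (-1)·(-1) = 1 + -1 + -1 + 1 = 0.
So rows 0 and 3 are orthogonal; the diagonal entry equals n = 4.

(0,0) entry = 4; (0,3) entry = 0.


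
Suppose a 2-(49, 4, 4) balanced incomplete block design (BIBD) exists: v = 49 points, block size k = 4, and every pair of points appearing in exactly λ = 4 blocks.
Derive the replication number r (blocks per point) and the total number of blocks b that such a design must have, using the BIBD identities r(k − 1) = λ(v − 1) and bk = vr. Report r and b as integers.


Any 2-(v, k, λ) BIBD satisfies two necessary conditions:
  (i)  Each point sits in r blocks, and counting incidences through any fixed point gives r(k − 1) = λ(v − 1), so r = λ(v − 1)/(k − 1).
  (ii) Total incidences bk = vr, so b = vr/k.
Step 1: r = λ(v − 1)/(k − 1) = 4·(49 − 1)/(4 − 1) = 4·48/3 = 192/3 = 64.
Step 2: b = vr/k = 49·64/4 = 3136/4 = 784.
Check integrality: r = 64 ∈ Z ✓, b = 784 ∈ Z ✓.
(These identities are necessary conditions: they determine r and b for any design with these parameters, but do not by themselves prove that one exists.)

r = 64, b = 784.


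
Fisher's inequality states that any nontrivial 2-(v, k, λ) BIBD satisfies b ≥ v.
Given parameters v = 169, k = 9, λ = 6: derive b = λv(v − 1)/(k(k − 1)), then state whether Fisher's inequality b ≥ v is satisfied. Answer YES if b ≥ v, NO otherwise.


r = λ(v − 1)/(k − 1) = 6·168/8 = 126.
b = vr/k = 169·126/9 = 2366.
Fisher's inequality: b ≥ v ⇔ 2366 ≥ 169? YES.

YES


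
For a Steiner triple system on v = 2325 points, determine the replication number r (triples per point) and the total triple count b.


An STS(v) is a 2-(v, 3, 1) BIBD: block size k = 3, λ = 1.
Replication: r(k − 1) = λ(v − 1) ⇒ r·2 = 2325 − 1 = 2324 ⇒ r = 1162.
Block count: b = v(v − 1)/6 = 2325·2324/6 = 5403300/6 = 900550.
(Check via bk = vr: 900550·3 = 2701650 = 2325·1162 = 2701650 ✓.)

r = 1162, b = 900550.


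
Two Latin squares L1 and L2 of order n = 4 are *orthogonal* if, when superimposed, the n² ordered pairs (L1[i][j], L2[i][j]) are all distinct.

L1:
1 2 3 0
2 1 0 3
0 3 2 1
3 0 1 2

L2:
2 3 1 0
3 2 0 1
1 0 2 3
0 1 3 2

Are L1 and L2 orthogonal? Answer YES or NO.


Form the n² = 16 superimposed pairs (L1[i][j], L2[i][j]), row by row (rows and columns indexed from 0):
row 0: (1,2) (2,3) (3,1) (0,0)
row 1: (2,3) (1,2) (0,0) (3,1)
row 2: (0,1) (3,0) (2,2) (1,3)
row 3: (3,0) (0,1) (1,3) (2,2)
Orthogonality requires all 16 pairs distinct.
But the pair (2,3) repeats: cell (0,1) has L1 = 2, L2 = 3, and cell (1,0) has L1 = 2, L2 = 3.
A repeated pair means some other pair never occurs (only 8 distinct pairs out of 16), so the squares are not orthogonal.
Conclusion: NO.

NO


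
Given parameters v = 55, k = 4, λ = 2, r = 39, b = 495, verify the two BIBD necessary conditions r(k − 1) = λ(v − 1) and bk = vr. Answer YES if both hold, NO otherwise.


Condition (i): r(k − 1) = 39·3 = 117; λ(v − 1) = 2·54 = 108. Match? NO.
Condition (ii): bk = 495·4 = 1980; vr = 55·39 = 2145. Match? NO.
Both conditions hold? NO.

NO


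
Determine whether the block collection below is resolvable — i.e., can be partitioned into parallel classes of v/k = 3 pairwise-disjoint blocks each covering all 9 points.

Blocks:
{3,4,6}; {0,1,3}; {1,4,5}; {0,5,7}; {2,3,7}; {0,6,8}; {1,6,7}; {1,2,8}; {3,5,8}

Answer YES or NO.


v = 9, block size k = 3, number of blocks = 9.
For resolvability, blocks must partition into parallel classes of size v/k = 3.
Total blocks must therefore be a multiple of 3: 9 = 3·3 + 0 ⇒ divisible ✓.
Consider block {0,1,3}. It intersects every other block in the collection, so no parallel class of size 3 can contain it.
Since every block must belong to some parallel class in a resolution, the collection cannot be partitioned into parallel classes.
Resolvable? NO.

NO


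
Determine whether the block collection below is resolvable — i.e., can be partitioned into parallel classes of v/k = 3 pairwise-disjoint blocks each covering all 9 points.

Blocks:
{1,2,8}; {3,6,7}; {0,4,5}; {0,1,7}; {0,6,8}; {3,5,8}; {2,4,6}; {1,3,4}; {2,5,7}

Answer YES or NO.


v = 9, block size k = 3, number of blocks = 9.
For resolvability, blocks must partition into parallel classes of size v/k = 3.
Total blocks must therefore be a multiple of 3: 9 = 3·3 + 0 ⇒ divisible ✓.
Greedy packing gives 3 candidate class(es). Each should be a full parallel class (size 3, covers all 9 points).
  Class 1 (3 blocks): {1,2,8}; {3,6,7}; {0,4,5}. Points covered: [0, 1, 2, 3, 4, 5, 6, 7, 8].
  Class 2 (3 blocks): {0,1,7}; {3,5,8}; {2,4,6}. Points covered: [0, 1, 2, 3, 4, 5, 6, 7, 8].
  Class 3 (3 blocks): {0,6,8}; {1,3,4}; {2,5,7}. Points covered: [0, 1, 2, 3, 4, 5, 6, 7, 8].
All classes full (size 3)? YES. All classes cover every point? YES.
Resolvable? YES.

YES


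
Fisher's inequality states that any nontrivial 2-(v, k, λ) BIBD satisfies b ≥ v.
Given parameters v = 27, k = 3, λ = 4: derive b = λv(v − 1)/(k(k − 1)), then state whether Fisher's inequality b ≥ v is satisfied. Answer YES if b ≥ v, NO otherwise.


b = λv(v − 1)/(k(k − 1)) = 4·27·26/(3·2) = 2808/6 = 468.
Compare with v = 27: b ≥ v, so Fisher's inequality holds.

YES


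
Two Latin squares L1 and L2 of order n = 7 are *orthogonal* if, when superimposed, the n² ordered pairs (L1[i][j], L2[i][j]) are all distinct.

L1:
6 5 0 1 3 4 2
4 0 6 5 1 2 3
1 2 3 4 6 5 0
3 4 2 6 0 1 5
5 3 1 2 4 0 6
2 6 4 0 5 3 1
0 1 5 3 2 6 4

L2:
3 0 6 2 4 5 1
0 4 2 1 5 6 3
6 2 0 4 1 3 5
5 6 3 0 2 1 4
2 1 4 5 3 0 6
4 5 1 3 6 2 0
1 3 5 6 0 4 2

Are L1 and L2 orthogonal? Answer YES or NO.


Form the n² = 49 superimposed pairs (L1[i][j], L2[i][j]), row by row (rows and columns indexed from 0):
row 0: (6,3) (5,0) (0,6) (1,2) (3,4) (4,5) (2,1)
row 1: (4,0) (0,4) (6,2) (5,1) (1,5) (2,6) (3,3)
row 2: (1,6) (2,2) (3,0) (4,4) (6,1) (5,3) (0,5)
row 3: (3,5) (4,6) (2,3) (6,0) (0,2) (1,1) (5,4)
row 4: (5,2) (3,1) (1,4) (2,5) (4,3) (0,0) (6,6)
row 5: (2,4) (6,5) (4,1) (0,3) (5,6) (3,2) (1,0)
row 6: (0,1) (1,3) (5,5) (3,6) (2,0) (6,4) (4,2)
Orthogonality requires all 49 pairs distinct.
Check by first coordinate: for each symbol s of L1, list the L2 entries in the n cells where L1 = s; they must all differ.
  L1 = 0: L2 entries (in reading order) 6, 4, 5, 2, 0, 3, 1 — all 7 distinct ✓
  L1 = 1: L2 entries (in reading order) 2, 5, 6, 1, 4, 0, 3 — all 7 distinct ✓
  L1 = 2: L2 entries (in reading order) 1, 6, 2, 3, 5, 4, 0 — all 7 distinct ✓
  L1 = 3: L2 entries (in reading order) 4, 3, 0, 5, 1, 2, 6 — all 7 distinct ✓
  L1 = 4: L2 entries (in reading order) 5, 0, 4, 6, 3, 1, 2 — all 7 distinct ✓
  L1 = 5: L2 entries (in reading order) 0, 1, 3, 4, 2, 6, 5 — all 7 distinct ✓
  L1 = 6: L2 entries (in reading order) 3, 2, 1, 0, 6, 5, 4 — all 7 distinct ✓
Every symbol of L1 meets every symbol of L2 exactly once, so all 49 pairs are distinct (49 of 49).
Conclusion: YES.

YES


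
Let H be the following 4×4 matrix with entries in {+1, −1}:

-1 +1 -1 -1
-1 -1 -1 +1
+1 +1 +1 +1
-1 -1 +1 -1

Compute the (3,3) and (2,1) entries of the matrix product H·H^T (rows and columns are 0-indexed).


Row 1 of H: [-1, -1, -1, 1].
Row 2 of H: [1, 1, 1, 1].
Row 3 of H: [-1, -1, 1, -1].
(H·H^T)[3][3] = Σ_j H[3][j]·H[3][j] = (-1)² + (-1)² + (1)² + (-1)² = 1 + 1 + 1 + 1 = 4.
(H·H^T)[2][1] = Σ_j H[2][j]·H[1][j] = (1)·(-1) + (1)·(-1) + (1)·(-1) + (1)·(1) = -1 + -1 + -1 + 1 = -2.
Rows 2 and 1 are not orthogonal (dot product = -2 ≠ 0), so H is not a Hadamard matrix.

(3,3) entry = 4; (2,1) entry = -2.


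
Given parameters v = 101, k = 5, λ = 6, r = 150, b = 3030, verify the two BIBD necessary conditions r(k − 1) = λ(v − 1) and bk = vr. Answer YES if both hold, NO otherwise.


Condition (i): r(k − 1) = 150·4 = 600; λ(v − 1) = 6·100 = 600. Match? YES.
Condition (ii): bk = 3030·5 = 15150; vr = 101·150 = 15150. Match? YES.
Both conditions hold? YES.

YES


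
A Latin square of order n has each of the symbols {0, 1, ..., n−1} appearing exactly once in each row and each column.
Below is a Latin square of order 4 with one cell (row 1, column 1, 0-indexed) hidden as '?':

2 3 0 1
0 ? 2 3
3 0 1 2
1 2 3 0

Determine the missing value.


Row 1 contains symbols [0, 2, 3] — missing [1].
Column 1 contains symbols [0, 2, 3] — missing [1].
The missing symbol must appear in both missing sets; intersection = [1].
Therefore the hidden value is 1.

Missing value = 1.


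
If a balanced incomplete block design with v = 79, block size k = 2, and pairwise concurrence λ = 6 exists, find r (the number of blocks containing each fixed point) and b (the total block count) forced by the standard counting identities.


Any 2-(v, k, λ) BIBD satisfies two necessary conditions:
  (i)  Each point sits in r blocks, and counting incidences through any fixed point gives r(k − 1) = λ(v − 1), so r = λ(v − 1)/(k − 1).
  (ii) Total incidences bk = vr, so b = vr/k.
Step 1: r = λ(v − 1)/(k − 1) = 6·(79 − 1)/(2 − 1) = 6·78/1 = 468/1 = 468.
Step 2: b = vr/k = 79·468/2 = 36972/2 = 18486.
Check integrality: r = 468 ∈ Z ✓, b = 18486 ∈ Z ✓.
(These identities are necessary conditions: they determine r and b for any design with these parameters, but do not by themselves prove that one exists.)

r = 468, b = 18486.


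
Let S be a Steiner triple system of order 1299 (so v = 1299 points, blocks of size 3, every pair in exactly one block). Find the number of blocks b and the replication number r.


An STS(v) is a 2-(v, 3, 1) BIBD: block size k = 3, λ = 1.
Replication: r(k − 1) = λ(v − 1) ⇒ r·2 = 1299 − 1 = 1298 ⇒ r = 649.
Block count: bk = vr ⇒ b·3 = 1299·649 = 843051 ⇒ b = 281017.

r = 649, b = 281017.


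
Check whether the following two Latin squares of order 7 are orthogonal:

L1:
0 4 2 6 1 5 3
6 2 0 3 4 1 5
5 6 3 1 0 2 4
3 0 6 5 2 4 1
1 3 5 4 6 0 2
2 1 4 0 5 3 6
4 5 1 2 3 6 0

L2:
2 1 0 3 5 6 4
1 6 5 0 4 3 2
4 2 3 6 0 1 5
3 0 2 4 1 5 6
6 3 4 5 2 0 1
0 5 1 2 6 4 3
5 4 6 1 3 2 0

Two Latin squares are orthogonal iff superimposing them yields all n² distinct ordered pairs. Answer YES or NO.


Form the n² = 49 superimposed pairs (L1[i][j], L2[i][j]), row by row (rows and columns indexed from 0):
row 0: (0,2) (4,1) (2,0) (6,3) (1,5) (5,6) (3,4)
row 1: (6,1) (2,6) (0,5) (3,0) (4,4) (1,3) (5,2)
row 2: (5,4) (6,2) (3,3) (1,6) (0,0) (2,1) (4,5)
row 3: (3,3) (0,0) (6,2) (5,4) (2,1) (4,5) (1,6)
row 4: (1,6) (3,3) (5,4) (4,5) (6,2) (0,0) (2,1)
row 5: (2,0) (1,5) (4,1) (0,2) (5,6) (3,4) (6,3)
row 6: (4,5) (5,4) (1,6) (2,1) (3,3) (6,2) (0,0)
Orthogonality requires all 49 pairs distinct.
But the pair (3,3) repeats: cell (2,2) has L1 = 3, L2 = 3, and cell (3,0) has L1 = 3, L2 = 3.
A repeated pair means some other pair never occurs (only 21 distinct pairs out of 49), so the squares are not orthogonal.
Conclusion: NO.

NO


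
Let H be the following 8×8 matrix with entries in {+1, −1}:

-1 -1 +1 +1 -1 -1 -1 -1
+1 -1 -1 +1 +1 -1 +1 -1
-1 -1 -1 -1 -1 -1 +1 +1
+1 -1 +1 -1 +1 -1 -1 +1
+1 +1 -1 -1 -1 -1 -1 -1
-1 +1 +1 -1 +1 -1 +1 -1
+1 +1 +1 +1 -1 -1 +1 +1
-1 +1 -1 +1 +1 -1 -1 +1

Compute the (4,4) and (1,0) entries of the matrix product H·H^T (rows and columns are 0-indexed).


Row 0 of H: [-1, -1, 1, 1, -1, -1, -1, -1].
Row 1 of H: [1, -1, -1, 1, 1, -1, 1, -1].
Row 4 of H: [1, 1, -1, -1, -1, -1, -1, -1].
(H·H^T)[4][4] = Σ_j H[4][j]·H[4][j] = (1)² + (1)² + (-1)² + (-1)² + (-1)² + (-1)² + (-1)² + (-1)² = 1 + 1 + 1 + 1 + 1 + 1 + 1 + 1 = 8.
(H·H^T)[1][0] = Σ_j H[1][j]·H[0][j] = (1)·(-1) + (-1)·(-1) + (-1)·(1) + (1)·(1) + (1)·(-1) + (-1)·(-1) + (1)·(-1) + (-1)·(-1) = -1 + 1 + -1 + 1 + -1 + 1 + -1 + 1 = 0.
So rows 1 and 0 are orthogonal; the diagonal entry equals n = 8.

(4,4) entry = 8; (1,0) entry = 0.


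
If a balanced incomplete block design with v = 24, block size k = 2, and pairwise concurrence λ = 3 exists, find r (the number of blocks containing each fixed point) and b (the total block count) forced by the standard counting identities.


Any 2-(v, k, λ) BIBD satisfies two necessary conditions:
  (i)  Each point sits in r blocks, and counting incidences through any fixed point gives r(k − 1) = λ(v − 1), so r = λ(v − 1)/(k − 1).
  (ii) Total incidences bk = vr, so b = vr/k.
Step 1: r = λ(v − 1)/(k − 1) = 3·(24 − 1)/(2 − 1) = 3·23/1 = 69/1 = 69.
Step 2: b = vr/k = 24·69/2 = 1656/2 = 828.
Check integrality: r = 69 ∈ Z ✓, b = 828 ∈ Z ✓.
(These identities are necessary conditions: they determine r and b for any design with these parameters, but do not by themselves prove that one exists.)

r = 69, b = 828.


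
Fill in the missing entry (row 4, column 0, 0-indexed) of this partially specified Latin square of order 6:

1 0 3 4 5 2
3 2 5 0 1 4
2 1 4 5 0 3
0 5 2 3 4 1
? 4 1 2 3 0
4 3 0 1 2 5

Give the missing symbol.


Row 4 contains symbols [0, 1, 2, 3, 4] — missing [5].
Column 0 contains symbols [0, 1, 2, 3, 4] — missing [5].
The missing symbol must appear in both missing sets; intersection = [5].
Therefore the hidden value is 5.

Missing value = 5.


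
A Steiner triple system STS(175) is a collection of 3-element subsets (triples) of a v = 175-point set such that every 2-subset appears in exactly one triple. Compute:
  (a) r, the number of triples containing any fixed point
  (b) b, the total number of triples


An STS(v) is a 2-(v, 3, 1) BIBD: block size k = 3, λ = 1.
Replication: r(k − 1) = λ(v − 1) ⇒ r·2 = 175 − 1 = 174 ⇒ r = 87.
Block count: b = v(v − 1)/6 = 175·174/6 = 30450/6 = 5075.
(Check via bk = vr: 5075·3 = 15225 = 175·87 = 15225 ✓.)

r = 87, b = 5075.


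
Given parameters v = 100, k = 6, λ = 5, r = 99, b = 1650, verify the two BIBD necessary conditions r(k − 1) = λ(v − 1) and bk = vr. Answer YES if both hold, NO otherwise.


Condition (i): r(k − 1) = 99·5 = 495; λ(v − 1) = 5·99 = 495. Match? YES.
Condition (ii): bk = 1650·6 = 9900; vr = 100·99 = 9900. Match? YES.
Both conditions hold? YES.

YES


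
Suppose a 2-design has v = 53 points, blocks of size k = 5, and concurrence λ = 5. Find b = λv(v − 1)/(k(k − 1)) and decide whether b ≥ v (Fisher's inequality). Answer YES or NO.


r = λ(v − 1)/(k − 1) = 5·52/4 = 65.
b = vr/k = 53·65/5 = 689.
Fisher's inequality: b ≥ v ⇔ 689 ≥ 53? YES.

YES


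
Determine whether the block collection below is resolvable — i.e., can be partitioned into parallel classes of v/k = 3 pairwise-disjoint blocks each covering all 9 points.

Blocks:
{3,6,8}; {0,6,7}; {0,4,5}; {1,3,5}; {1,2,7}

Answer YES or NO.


v = 9, block size k = 3, number of blocks = 5.
For resolvability, blocks must partition into parallel classes of size v/k = 3.
Total blocks must therefore be a multiple of 3: 5 = 3·1 + 2 ⇒ not divisible ✗.
Resolvable? NO.

NO


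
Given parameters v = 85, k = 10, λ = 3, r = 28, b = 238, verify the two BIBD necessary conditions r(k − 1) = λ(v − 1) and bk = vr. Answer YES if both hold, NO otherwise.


Condition (i): r(k − 1) = 28·9 = 252; λ(v − 1) = 3·84 = 252. Match? YES.
Condition (ii): bk = 238·10 = 2380; vr = 85·28 = 2380. Match? YES.
Both conditions hold? YES.

YES


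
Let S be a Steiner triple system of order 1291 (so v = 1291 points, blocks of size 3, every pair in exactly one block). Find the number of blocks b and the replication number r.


An STS(v) is a 2-(v, 3, 1) BIBD: block size k = 3, λ = 1.
Replication: r(k − 1) = λ(v − 1) ⇒ r·2 = 1291 − 1 = 1290 ⇒ r = 645.
Block count: bk = vr ⇒ b·3 = 1291·645 = 832695 ⇒ b = 277565.

r = 645, b = 277565.


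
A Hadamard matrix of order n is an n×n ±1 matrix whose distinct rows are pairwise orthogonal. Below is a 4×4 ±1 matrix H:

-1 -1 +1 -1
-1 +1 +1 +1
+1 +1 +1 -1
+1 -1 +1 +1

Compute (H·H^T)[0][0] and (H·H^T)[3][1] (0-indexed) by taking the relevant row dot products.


Row 0 of H: [-1, -1, 1, -1].
Row 1 of H: [-1, 1, 1, 1].
Row 3 of H: [1, -1, 1, 1].
(H·H^T)[0][0] = Σ_j H[0][j]·H[0][j] = (-1)² + (-1)² + (1)² + (-1)² = 1 + 1 + 1 + 1 = 4.
(H·H^T)[3][1] = Σ_j H[3][j]·H[1][j] = (1)·(-1) + (-1)·(1) + (1)·(1) + (1)·(1) = -1 + -1 + 1 + 1 = 0.
So rows 3 and 1 are orthogonal; the diagonal entry equals n = 4.

(0,0) entry = 4; (3,1) entry = 0.


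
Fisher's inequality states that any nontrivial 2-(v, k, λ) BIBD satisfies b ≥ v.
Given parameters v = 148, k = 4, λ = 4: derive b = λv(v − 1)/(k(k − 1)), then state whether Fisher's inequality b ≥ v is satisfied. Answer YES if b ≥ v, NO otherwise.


r = λ(v − 1)/(k − 1) = 4·147/3 = 196.
b = vr/k = 148·196/4 = 7252.
Fisher's inequality: b ≥ v ⇔ 7252 ≥ 148? YES.

YES


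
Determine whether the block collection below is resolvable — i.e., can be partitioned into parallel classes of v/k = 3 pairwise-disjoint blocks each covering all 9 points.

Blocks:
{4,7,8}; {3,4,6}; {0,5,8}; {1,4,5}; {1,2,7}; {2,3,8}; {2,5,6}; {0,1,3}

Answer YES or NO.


v = 9, block size k = 3, number of blocks = 8.
For resolvability, blocks must partition into parallel classes of size v/k = 3.
Total blocks must therefore be a multiple of 3: 8 = 3·2 + 2 ⇒ not divisible ✗.
Resolvable? NO.

NO


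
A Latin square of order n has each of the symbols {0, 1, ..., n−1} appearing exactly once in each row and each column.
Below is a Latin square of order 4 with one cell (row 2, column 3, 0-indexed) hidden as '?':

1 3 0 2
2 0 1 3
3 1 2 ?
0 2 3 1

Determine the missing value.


Row 2 contains symbols [1, 2, 3] — missing [0].
Column 3 contains symbols [1, 2, 3] — missing [0].
The missing symbol must appear in both missing sets; intersection = [0].
Therefore the hidden value is 0.

Missing value = 0.


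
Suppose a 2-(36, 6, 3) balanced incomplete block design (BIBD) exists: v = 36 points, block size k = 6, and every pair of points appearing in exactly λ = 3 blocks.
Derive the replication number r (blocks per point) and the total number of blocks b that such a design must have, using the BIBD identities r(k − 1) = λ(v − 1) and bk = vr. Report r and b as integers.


Any 2-(v, k, λ) BIBD satisfies two necessary conditions:
  (i)  Each point sits in r blocks, and counting incidences through any fixed point gives r(k − 1) = λ(v − 1), so r = λ(v − 1)/(k − 1).
  (ii) Total incidences bk = vr, so b = vr/k.
Step 1: r = λ(v − 1)/(k − 1) = 3·(36 − 1)/(6 − 1) = 3·35/5 = 105/5 = 21.
Step 2: b = vr/k = 36·21/6 = 756/6 = 126.
Check integrality: r = 21 ∈ Z ✓, b = 126 ∈ Z ✓.
(These identities are necessary conditions: they determine r and b for any design with these parameters, but do not by themselves prove that one exists.)

r = 21, b = 126.


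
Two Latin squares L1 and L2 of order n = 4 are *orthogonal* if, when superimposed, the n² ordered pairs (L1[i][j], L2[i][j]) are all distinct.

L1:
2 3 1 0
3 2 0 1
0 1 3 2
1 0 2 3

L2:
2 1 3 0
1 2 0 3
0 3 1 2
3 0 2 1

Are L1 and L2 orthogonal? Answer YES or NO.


Form the n² = 16 superimposed pairs (L1[i][j], L2[i][j]), row by row (rows and columns indexed from 0):
row 0: (2,2) (3,1) (1,3) (0,0)
row 1: (3,1) (2,2) (0,0) (1,3)
row 2: (0,0) (1,3) (3,1) (2,2)
row 3: (1,3) (0,0) (2,2) (3,1)
Orthogonality requires all 16 pairs distinct.
But the pair (3,1) repeats: cell (0,1) has L1 = 3, L2 = 1, and cell (1,0) has L1 = 3, L2 = 1.
A repeated pair means some other pair never occurs (only 4 distinct pairs out of 16), so the squares are not orthogonal.
Conclusion: NO.

NO


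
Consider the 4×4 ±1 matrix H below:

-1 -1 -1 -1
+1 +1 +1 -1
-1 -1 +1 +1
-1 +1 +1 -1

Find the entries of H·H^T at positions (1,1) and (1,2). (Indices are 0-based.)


Row 1 of H: [1, 1, 1, -1].
Row 2 of H: [-1, -1, 1, 1].
(H·H^T)[1][1] = Σ_j H[1][j]·H[1][j] = (1)² + (1)² + (1)² + (-1)² = 1 + 1 + 1 + 1 = 4.
(H·H^T)[1][2] = Σ_j H[1][j]·H[2][j] = (1)·(-1) + (1)·(-1) + (1)·(1) + (-1)·(1) = -1 + -1 + 1 + -1 = -2.
Rows 1 and 2 are not orthogonal (dot product = -2 ≠ 0), so H is not a Hadamard matrix.

(1,1) entry = 4; (1,2) entry = -2.


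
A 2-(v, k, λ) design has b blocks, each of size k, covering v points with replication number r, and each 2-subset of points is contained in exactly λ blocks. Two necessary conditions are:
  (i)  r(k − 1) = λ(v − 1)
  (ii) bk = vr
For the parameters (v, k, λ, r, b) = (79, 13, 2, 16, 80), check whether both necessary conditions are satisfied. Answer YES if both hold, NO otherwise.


Condition (i): r(k − 1) = 16·12 = 192; λ(v − 1) = 2·78 = 156. Match? NO.
Condition (ii): bk = 80·13 = 1040; vr = 79·16 = 1264. Match? NO.
Both conditions hold? NO.

NO


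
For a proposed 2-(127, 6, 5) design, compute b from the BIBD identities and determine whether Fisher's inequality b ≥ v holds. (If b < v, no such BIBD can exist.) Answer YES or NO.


r = λ(v − 1)/(k − 1) = 5·126/5 = 126.
b = vr/k = 127·126/6 = 2667.
Fisher's inequality: b ≥ v ⇔ 2667 ≥ 127? YES.

YES


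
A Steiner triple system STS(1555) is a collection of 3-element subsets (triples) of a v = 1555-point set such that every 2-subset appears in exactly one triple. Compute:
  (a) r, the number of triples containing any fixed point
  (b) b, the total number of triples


An STS(v) is a 2-(v, 3, 1) BIBD: block size k = 3, λ = 1.
Replication: r(k − 1) = λ(v − 1) ⇒ r·2 = 1555 − 1 = 1554 ⇒ r = 777.
Block count: bk = vr ⇒ b·3 = 1555·777 = 1208235 ⇒ b = 402745.

r = 777, b = 402745.


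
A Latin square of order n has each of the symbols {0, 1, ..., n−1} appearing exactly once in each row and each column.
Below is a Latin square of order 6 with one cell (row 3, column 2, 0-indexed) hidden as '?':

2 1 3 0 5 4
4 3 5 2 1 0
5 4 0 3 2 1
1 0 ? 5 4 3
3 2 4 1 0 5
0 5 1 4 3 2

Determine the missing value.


Row 3 contains symbols [0, 1, 3, 4, 5] — missing [2].
Column 2 contains symbols [0, 1, 3, 4, 5] — missing [2].
The missing symbol must appear in both missing sets; intersection = [2].
Therefore the hidden value is 2.

Missing value = 2.


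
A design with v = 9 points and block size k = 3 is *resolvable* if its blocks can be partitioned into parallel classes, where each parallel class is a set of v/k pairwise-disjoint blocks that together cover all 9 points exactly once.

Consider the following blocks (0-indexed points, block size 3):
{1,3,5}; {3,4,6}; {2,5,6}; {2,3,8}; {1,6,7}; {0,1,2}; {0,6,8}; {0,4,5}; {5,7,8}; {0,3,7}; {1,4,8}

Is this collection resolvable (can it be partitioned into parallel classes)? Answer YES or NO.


v = 9, block size k = 3, number of blocks = 11.
For resolvability, blocks must partition into parallel classes of size v/k = 3.
Total blocks must therefore be a multiple of 3: 11 = 3·3 + 2 ⇒ not divisible ✗.
Resolvable? NO.

NO


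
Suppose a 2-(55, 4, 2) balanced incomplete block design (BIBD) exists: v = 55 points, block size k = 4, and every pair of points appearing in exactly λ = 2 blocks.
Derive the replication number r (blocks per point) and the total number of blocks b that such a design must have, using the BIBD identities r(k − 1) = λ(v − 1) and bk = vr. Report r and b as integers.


Any 2-(v, k, λ) BIBD satisfies two necessary conditions:
  (i)  Each point sits in r blocks, and counting incidences through any fixed point gives r(k − 1) = λ(v − 1), so r = λ(v − 1)/(k − 1).
  (ii) Total incidences bk = vr, so b = vr/k.
Step 1: r = λ(v − 1)/(k − 1) = 2·(55 − 1)/(4 − 1) = 2·54/3 = 108/3 = 36.
Step 2: b = vr/k = 55·36/4 = 1980/4 = 495.
Check integrality: r = 36 ∈ Z ✓, b = 495 ∈ Z ✓.
(These identities are necessary conditions: they determine r and b for any design with these parameters, but do not by themselves prove that one exists.)

r = 36, b = 495.


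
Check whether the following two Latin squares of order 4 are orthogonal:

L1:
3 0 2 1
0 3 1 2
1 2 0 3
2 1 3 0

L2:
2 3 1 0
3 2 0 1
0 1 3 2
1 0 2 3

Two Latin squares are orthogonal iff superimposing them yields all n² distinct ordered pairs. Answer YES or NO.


Form the n² = 16 superimposed pairs (L1[i][j], L2[i][j]), row by row (rows and columns indexed from 0):
row 0: (3,2) (0,3) (2,1) (1,0)
row 1: (0,3) (3,2) (1,0) (2,1)
row 2: (1,0) (2,1) (0,3) (3,2)
row 3: (2,1) (1,0) (3,2) (0,3)
Orthogonality requires all 16 pairs distinct.
But the pair (0,3) repeats: cell (0,1) has L1 = 0, L2 = 3, and cell (1,0) has L1 = 0, L2 = 3.
A repeated pair means some other pair never occurs (only 4 distinct pairs out of 16), so the squares are not orthogonal.
Conclusion: NO.

NO


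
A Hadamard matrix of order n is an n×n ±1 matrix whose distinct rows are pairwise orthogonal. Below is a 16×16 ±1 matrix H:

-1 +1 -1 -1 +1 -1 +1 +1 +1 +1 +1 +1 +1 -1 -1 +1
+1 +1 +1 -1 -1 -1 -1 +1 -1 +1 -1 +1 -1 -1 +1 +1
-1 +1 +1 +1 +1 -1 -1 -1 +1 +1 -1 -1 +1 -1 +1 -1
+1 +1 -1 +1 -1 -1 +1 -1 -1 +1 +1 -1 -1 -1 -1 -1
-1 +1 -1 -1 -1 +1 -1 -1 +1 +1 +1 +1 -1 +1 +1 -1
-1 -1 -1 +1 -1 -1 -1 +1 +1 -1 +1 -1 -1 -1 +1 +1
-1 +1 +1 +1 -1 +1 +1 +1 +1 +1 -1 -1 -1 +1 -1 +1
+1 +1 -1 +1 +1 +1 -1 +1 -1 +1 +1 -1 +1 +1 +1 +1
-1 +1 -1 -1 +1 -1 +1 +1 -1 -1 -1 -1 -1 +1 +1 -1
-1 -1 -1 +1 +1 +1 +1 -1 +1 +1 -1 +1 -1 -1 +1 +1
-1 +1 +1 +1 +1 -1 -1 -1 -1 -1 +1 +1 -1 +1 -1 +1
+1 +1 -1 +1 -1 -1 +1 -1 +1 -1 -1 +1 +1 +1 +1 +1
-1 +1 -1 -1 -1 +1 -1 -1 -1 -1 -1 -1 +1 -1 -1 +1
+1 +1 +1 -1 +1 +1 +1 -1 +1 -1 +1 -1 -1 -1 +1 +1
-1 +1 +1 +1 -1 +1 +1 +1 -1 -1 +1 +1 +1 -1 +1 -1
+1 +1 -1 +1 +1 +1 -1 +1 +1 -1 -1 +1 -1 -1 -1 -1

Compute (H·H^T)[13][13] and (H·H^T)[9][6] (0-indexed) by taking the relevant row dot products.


Row 6 of H: [-1, 1, 1, 1, -1, 1, 1, 1, 1, 1, -1, -1, -1, 1, -1, 1].
Row 9 of H: [-1, -1, -1, 1, 1, 1, 1, -1, 1, 1, -1, 1, -1, -1, 1, 1].
Row 13 of H: [1, 1, 1, -1, 1, 1, 1, -1, 1, -1, 1, -1, -1, -1, 1, 1].
(H·H^T)[13][13] = Σ_j H[13][j]·H[13][j] = (1)² + (1)² + (1)² + (-1)² + (1)² + (1)² + (1)² + (-1)² + (1)² + (-1)² + (1)² + (-1)² + (-1)² + (-1)² + (1)² + (1)² = 1 + 1 + 1 + 1 + 1 + 1 + 1 + 1 + 1 + 1 + 1 + 1 + 1 + 1 + 1 + 1 = 16.
(H·H^T)[9][6] = Σ_j H[9][j]·H[6][j] = (-1)·(-1) + (-1)·(1) + (-1)·(1) + (1)·(1) + (1)·(-1) + (1)·(1) + (1)·(1) + (-1)·(1) + (1)·(1) + (1)·(1) + (-1)·(-1) + (1)·(-1) + (-1)·(-1) + (-1)·(1) + (1)·(-1) + (1)·(1) = 1 + -1 + -1 + 1 + -1 + 1 + 1 + -1 + 1 + 1 + 1 + -1 + 1 + -1 + -1 + 1 = 2.
Rows 9 and 6 are not orthogonal (dot product = 2 ≠ 0), so H is not a Hadamard matrix.

(13,13) entry = 16; (9,6) entry = 2.


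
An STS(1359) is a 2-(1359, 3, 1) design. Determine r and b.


An STS(v) is a 2-(v, 3, 1) BIBD: block size k = 3, λ = 1.
Replication: r(k − 1) = λ(v − 1) ⇒ r·2 = 1359 − 1 = 1358 ⇒ r = 679.
Block count: b = v(v − 1)/6 = 1359·1358/6 = 1845522/6 = 307587.
(Check via bk = vr: 307587·3 = 922761 = 1359·679 = 922761 ✓.)

r = 679, b = 307587.


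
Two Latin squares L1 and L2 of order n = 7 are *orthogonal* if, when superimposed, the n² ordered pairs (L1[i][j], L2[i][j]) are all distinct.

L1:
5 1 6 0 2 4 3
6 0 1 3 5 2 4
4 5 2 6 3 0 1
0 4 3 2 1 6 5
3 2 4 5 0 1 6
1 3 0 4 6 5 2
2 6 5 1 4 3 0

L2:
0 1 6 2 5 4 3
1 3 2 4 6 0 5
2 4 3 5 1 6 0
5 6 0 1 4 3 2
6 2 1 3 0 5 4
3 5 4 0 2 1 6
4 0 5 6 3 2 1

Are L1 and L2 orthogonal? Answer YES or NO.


Form the n² = 49 superimposed pairs (L1[i][j], L2[i][j]), row by row (rows and columns indexed from 0):
row 0: (5,0) (1,1) (6,6) (0,2) (2,5) (4,4) (3,3)
row 1: (6,1) (0,3) (1,2) (3,4) (5,6) (2,0) (4,5)
row 2: (4,2) (5,4) (2,3) (6,5) (3,1) (0,6) (1,0)
row 3: (0,5) (4,6) (3,0) (2,1) (1,4) (6,3) (5,2)
row 4: (3,6) (2,2) (4,1) (5,3) (0,0) (1,5) (6,4)
row 5: (1,3) (3,5) (0,4) (4,0) (6,2) (5,1) (2,6)
row 6: (2,4) (6,0) (5,5) (1,6) (4,3) (3,2) (0,1)
Orthogonality requires all 49 pairs distinct.
Check by first coordinate: for each symbol s of L1, list the L2 entries in the n cells where L1 = s; they must all differ.
  L1 = 0: L2 entries (in reading order) 2, 3, 6, 5, 0, 4, 1 — all 7 distinct ✓
  L1 = 1: L2 entries (in reading order) 1, 2, 0, 4, 5, 3, 6 — all 7 distinct ✓
  L1 = 2: L2 entries (in reading order) 5, 0, 3, 1, 2, 6, 4 — all 7 distinct ✓
  L1 = 3: L2 entries (in reading order) 3, 4, 1, 0, 6, 5, 2 — all 7 distinct ✓
  L1 = 4: L2 entries (in reading order) 4, 5, 2, 6, 1, 0, 3 — all 7 distinct ✓
  L1 = 5: L2 entries (in reading order) 0, 6, 4, 2, 3, 1, 5 — all 7 distinct ✓
  L1 = 6: L2 entries (in reading order) 6, 1, 5, 3, 4, 2, 0 — all 7 distinct ✓
Every symbol of L1 meets every symbol of L2 exactly once, so all 49 pairs are distinct (49 of 49).
Conclusion: YES.

YES


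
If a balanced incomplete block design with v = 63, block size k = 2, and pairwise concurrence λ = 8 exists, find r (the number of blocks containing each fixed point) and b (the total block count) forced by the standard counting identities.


Any 2-(v, k, λ) BIBD satisfies two necessary conditions:
  (i)  Each point sits in r blocks, and counting incidences through any fixed point gives r(k − 1) = λ(v − 1), so r = λ(v − 1)/(k − 1).
  (ii) Total incidences bk = vr, so b = vr/k.
Step 1: r = λ(v − 1)/(k − 1) = 8·(63 − 1)/(2 − 1) = 8·62/1 = 496/1 = 496.
Step 2: b = vr/k = 63·496/2 = 31248/2 = 15624.
Check integrality: r = 496 ∈ Z ✓, b = 15624 ∈ Z ✓.
(These identities are necessary conditions: they determine r and b for any design with these parameters, but do not by themselves prove that one exists.)

r = 496, b = 15624.


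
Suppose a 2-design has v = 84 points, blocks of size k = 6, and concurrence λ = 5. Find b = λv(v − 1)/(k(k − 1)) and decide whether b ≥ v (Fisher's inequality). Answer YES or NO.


b = λv(v − 1)/(k(k − 1)) = 5·84·83/(6·5) = 34860/30 = 1162.
Compare with v = 84: b ≥ v, so Fisher's inequality holds.

YES


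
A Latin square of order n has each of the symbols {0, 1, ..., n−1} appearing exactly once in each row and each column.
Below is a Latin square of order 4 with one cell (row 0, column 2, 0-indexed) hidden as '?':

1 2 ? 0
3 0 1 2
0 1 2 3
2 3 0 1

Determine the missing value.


Row 0 contains symbols [0, 1, 2] — missing [3].
Column 2 contains symbols [0, 1, 2] — missing [3].
The missing symbol must appear in both missing sets; intersection = [3].
Therefore the hidden value is 3.

Missing value = 3.


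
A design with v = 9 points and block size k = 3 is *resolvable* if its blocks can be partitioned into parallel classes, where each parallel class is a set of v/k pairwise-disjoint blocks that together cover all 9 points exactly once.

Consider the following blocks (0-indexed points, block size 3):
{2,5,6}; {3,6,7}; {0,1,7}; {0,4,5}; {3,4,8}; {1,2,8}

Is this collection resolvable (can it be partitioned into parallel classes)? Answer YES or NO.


v = 9, block size k = 3, number of blocks = 6.
For resolvability, blocks must partition into parallel classes of size v/k = 3.
Total blocks must therefore be a multiple of 3: 6 = 3·2 + 0 ⇒ divisible ✓.
Greedy packing gives 2 candidate class(es). Each should be a full parallel class (size 3, covers all 9 points).
  Class 1 (3 blocks): {2,5,6}; {0,1,7}; {3,4,8}. Points covered: [0, 1, 2, 3, 4, 5, 6, 7, 8].
  Class 2 (3 blocks): {3,6,7}; {0,4,5}; {1,2,8}. Points covered: [0, 1, 2, 3, 4, 5, 6, 7, 8].
All classes full (size 3)? YES. All classes cover every point? YES.
Resolvable? YES.

YES


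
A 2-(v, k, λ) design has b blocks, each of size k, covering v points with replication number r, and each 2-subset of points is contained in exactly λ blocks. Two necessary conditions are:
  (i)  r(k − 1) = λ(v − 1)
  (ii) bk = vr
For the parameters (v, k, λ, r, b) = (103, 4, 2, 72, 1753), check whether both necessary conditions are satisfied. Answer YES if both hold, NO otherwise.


Condition (i): r(k − 1) = 72·3 = 216; λ(v − 1) = 2·102 = 204. Match? NO.
Condition (ii): bk = 1753·4 = 7012; vr = 103·72 = 7416. Match? NO.
Both conditions hold? NO.

NO


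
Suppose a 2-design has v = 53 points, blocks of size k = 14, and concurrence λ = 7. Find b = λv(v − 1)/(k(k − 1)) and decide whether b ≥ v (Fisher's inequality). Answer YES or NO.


r = λ(v − 1)/(k − 1) = 7·52/13 = 28.
b = vr/k = 53·28/14 = 106.
Fisher's inequality: b ≥ v ⇔ 106 ≥ 53? YES.

YES


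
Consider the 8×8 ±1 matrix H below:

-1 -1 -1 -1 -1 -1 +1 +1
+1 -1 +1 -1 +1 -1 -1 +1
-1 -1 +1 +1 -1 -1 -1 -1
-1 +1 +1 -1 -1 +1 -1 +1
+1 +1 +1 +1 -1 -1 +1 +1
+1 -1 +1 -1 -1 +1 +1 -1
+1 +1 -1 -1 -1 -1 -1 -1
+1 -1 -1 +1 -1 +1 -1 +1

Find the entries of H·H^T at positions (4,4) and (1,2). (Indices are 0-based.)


Row 1 of H: [1, -1, 1, -1, 1, -1, -1, 1].
Row 2 of H: [-1, -1, 1, 1, -1, -1, -1, -1].
Row 4 of H: [1, 1, 1, 1, -1, -1, 1, 1].
(H·H^T)[4][4] = Σ_j H[4][j]·H[4][j] = (1)² + (1)² + (1)² + (1)² + (-1)² + (-1)² + (1)² + (1)² = 1 + 1 + 1 + 1 + 1 + 1 + 1 + 1 = 8.
(H·H^T)[1][2] = Σ_j H[1][j]·H[2][j] = (1)·(-1) + (-1)·(-1) + (1)·(1) + (-1)·(1) + (1)·(-1) + (-1)·(-1) + (-1)·(-1) + (1)·(-1) = -1 + 1 + 1 + -1 + -1 + 1 + 1 + -1 = 0.
So rows 1 and 2 are orthogonal; the diagonal entry equals n = 8.

(4,4) entry = 8; (1,2) entry = 0.


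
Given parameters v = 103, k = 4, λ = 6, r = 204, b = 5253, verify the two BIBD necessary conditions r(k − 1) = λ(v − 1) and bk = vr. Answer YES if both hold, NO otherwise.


Condition (i): r(k − 1) = 204·3 = 612; λ(v − 1) = 6·102 = 612. Match? YES.
Condition (ii): bk = 5253·4 = 21012; vr = 103·204 = 21012. Match? YES.
Both conditions hold? YES.

YES


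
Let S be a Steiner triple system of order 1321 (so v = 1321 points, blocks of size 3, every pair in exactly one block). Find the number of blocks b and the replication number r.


An STS(v) is a 2-(v, 3, 1) BIBD: block size k = 3, λ = 1.
Replication: r(k − 1) = λ(v − 1) ⇒ r·2 = 1321 − 1 = 1320 ⇒ r = 660.
Block count: b = v(v − 1)/6 = 1321·1320/6 = 1743720/6 = 290620.
(Check via bk = vr: 290620·3 = 871860 = 1321·660 = 871860 ✓.)

r = 660, b = 290620.


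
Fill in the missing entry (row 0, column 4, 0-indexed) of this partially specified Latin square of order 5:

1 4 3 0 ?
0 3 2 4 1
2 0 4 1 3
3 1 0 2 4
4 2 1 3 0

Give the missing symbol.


Row 0 contains symbols [0, 1, 3, 4] — missing [2].
Column 4 contains symbols [0, 1, 3, 4] — missing [2].
The missing symbol must appear in both missing sets; intersection = [2].
Therefore the hidden value is 2.

Missing value = 2.


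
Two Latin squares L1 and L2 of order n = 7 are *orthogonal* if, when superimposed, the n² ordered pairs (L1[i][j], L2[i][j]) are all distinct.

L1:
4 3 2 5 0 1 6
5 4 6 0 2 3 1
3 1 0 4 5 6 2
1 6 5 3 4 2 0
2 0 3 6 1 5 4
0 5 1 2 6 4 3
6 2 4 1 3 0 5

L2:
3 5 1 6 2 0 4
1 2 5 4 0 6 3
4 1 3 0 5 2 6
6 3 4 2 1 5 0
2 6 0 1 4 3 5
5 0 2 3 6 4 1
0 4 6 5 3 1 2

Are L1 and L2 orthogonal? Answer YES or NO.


Form the n² = 49 superimposed pairs (L1[i][j], L2[i][j]), row by row (rows and columns indexed from 0):
row 0: (4,3) (3,5) (2,1) (5,6) (0,2) (1,0) (6,4)
row 1: (5,1) (4,2) (6,5) (0,4) (2,0) (3,6) (1,3)
row 2: (3,4) (1,1) (0,3) (4,0) (5,5) (6,2) (2,6)
row 3: (1,6) (6,3) (5,4) (3,2) (4,1) (2,5) (0,0)
row 4: (2,2) (0,6) (3,0) (6,1) (1,4) (5,3) (4,5)
row 5: (0,5) (5,0) (1,2) (2,3) (6,6) (4,4) (3,1)
row 6: (6,0) (2,4) (4,6) (1,5) (3,3) (0,1) (5,2)
Orthogonality requires all 49 pairs distinct.
Check by first coordinate: for each symbol s of L1, list the L2 entries in the n cells where L1 = s; they must all differ.
  L1 = 0: L2 entries (in reading order) 2, 4, 3, 0, 6, 5, 1 — all 7 distinct ✓
  L1 = 1: L2 entries (in reading order) 0, 3, 1, 6, 4, 2, 5 — all 7 distinct ✓
  L1 = 2: L2 entries (in reading order) 1, 0, 6, 5, 2, 3, 4 — all 7 distinct ✓
  L1 = 3: L2 entries (in reading order) 5, 6, 4, 2, 0, 1, 3 — all 7 distinct ✓
  L1 = 4: L2 entries (in reading order) 3, 2, 0, 1, 5, 4, 6 — all 7 distinct ✓
  L1 = 5: L2 entries (in reading order) 6, 1, 5, 4, 3, 0, 2 — all 7 distinct ✓
  L1 = 6: L2 entries (in reading order) 4, 5, 2, 3, 1, 6, 0 — all 7 distinct ✓
Every symbol of L1 meets every symbol of L2 exactly once, so all 49 pairs are distinct (49 of 49).
Conclusion: YES.

YES


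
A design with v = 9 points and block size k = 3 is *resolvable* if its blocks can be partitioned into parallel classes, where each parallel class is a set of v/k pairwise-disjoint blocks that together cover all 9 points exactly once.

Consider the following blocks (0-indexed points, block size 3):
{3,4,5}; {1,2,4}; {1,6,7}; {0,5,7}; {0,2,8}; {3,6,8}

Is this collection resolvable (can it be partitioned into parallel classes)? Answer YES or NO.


v = 9, block size k = 3, number of blocks = 6.
For resolvability, blocks must partition into parallel classes of size v/k = 3.
Total blocks must therefore be a multiple of 3: 6 = 3·2 + 0 ⇒ divisible ✓.
Greedy packing gives 2 candidate class(es). Each should be a full parallel class (size 3, covers all 9 points).
  Class 1 (3 blocks): {3,4,5}; {1,6,7}; {0,2,8}. Points covered: [0, 1, 2, 3, 4, 5, 6, 7, 8].
  Class 2 (3 blocks): {1,2,4}; {0,5,7}; {3,6,8}. Points covered: [0, 1, 2, 3, 4, 5, 6, 7, 8].
All classes full (size 3)? YES. All classes cover every point? YES.
Resolvable? YES.

YES


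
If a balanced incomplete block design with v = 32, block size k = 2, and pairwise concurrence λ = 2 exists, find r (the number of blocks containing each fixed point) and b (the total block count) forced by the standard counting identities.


Any 2-(v, k, λ) BIBD satisfies two necessary conditions:
  (i)  Each point sits in r blocks, and counting incidences through any fixed point gives r(k − 1) = λ(v − 1), so r = λ(v − 1)/(k − 1).
  (ii) Total incidences bk = vr, so b = vr/k.
Step 1: r = λ(v − 1)/(k − 1) = 2·(32 − 1)/(2 − 1) = 2·31/1 = 62/1 = 62.
Step 2: b = vr/k = 32·62/2 = 1984/2 = 992.
Check integrality: r = 62 ∈ Z ✓, b = 992 ∈ Z ✓.
(These identities are necessary conditions: they determine r and b for any design with these parameters, but do not by themselves prove that one exists.)

r = 62, b = 992.
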